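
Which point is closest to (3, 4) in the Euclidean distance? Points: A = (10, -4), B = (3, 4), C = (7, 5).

Distances: d(A) ≈ 10.6301, d(B) = 0, d(C) ≈ 4.1231. Nearest: B = (3, 4) with distance 0.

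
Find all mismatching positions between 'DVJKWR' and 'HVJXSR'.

Differing positions: 1, 4, 5. Hamming distance = 3.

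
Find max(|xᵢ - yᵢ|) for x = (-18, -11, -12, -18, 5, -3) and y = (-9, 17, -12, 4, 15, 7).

max(|x_i - y_i|) = max(|-18 - (-9)|, |-11 - 17|, |-12 - (-12)|, |-18 - 4|, |5 - 15|, |-3 - 7|) = max(9, 28, 0, 22, 10, 10) = 28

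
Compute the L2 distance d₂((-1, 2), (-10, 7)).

√(Σ(x_i - y_i)²) = √((-1 - (-10))² + (2 - 7)²)
= √(9² + (-5)²) = √(81 + 25) = √106 ≈ 10.2956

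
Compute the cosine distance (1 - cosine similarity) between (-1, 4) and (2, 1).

With u = (-1, 4), v = (2, 1):
u·v = (-1)·2 + 4·1 = (-2) + 4 = 2.
|u| = √((-1)² + 4²) = √17, |v| = √(2² + 1²) = √5, so |u||v| = √(17·5) = √85.
cos θ = (u·v)/(|u||v|) = 2/√85 ≈ 0.2169
Cosine distance = 1 - cos θ ≈ 1 - 0.2169 = 0.7831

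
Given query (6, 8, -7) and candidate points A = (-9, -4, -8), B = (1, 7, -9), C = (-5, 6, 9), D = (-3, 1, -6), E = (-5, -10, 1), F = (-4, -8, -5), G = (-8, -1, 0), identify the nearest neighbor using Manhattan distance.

Distances: d(A) = 28, d(B) = 8, d(C) = 29, d(D) = 17, d(E) = 37, d(F) = 28, d(G) = 30. Nearest: B = (1, 7, -9) with distance 8.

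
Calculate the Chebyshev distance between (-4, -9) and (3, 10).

max(|x_i - y_i|) = max(|-4 - 3|, |-9 - 10|) = max(7, 19) = 19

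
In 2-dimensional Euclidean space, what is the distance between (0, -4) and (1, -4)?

√(Σ(x_i - y_i)²) = √((0 - 1)² + (-4 - (-4))²)
= √((-1)² + 0²) = √(1 + 0) = √1 = 1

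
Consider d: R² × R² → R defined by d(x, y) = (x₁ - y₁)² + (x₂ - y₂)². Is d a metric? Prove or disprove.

No. The squared Euclidean distance fails the triangle inequality. Counterexample: x = (0, 0), y = (5, 2), z = (10, 4). d(x,z) = 10² + 4² = 116, but d(x,y) + d(y,z) = (5² + 2²) + (5² + 2²) = 29 + 29 = 58. Since 116 > 58, the triangle inequality is violated. (Note: √d, the ordinary Euclidean distance, IS a metric.)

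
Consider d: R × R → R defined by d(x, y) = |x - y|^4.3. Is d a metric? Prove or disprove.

No. d(x,y) = |x-y|^4.3 fails the triangle inequality since p = 4.3 > 1. Counterexample: x = 0, y = 11, z = 18. d(x,z) = |0 - 18|^4.3 = 18^4.3 ≈ 249845.6382, but d(x,y) + d(y,z) = 11^4.3 + 7^4.3 ≈ 30059.9702 + 4304.4887 = 34364.4589. Since 249845.6382 > 34364.4589, the triangle inequality is violated.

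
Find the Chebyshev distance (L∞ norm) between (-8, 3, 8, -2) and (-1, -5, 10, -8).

max(|x_i - y_i|) = max(|-8 - (-1)|, |3 - (-5)|, |8 - 10|, |-2 - (-8)|) = max(7, 8, 2, 6) = 8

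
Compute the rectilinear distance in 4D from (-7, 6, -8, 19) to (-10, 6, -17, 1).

Σ|x_i - y_i| = |-7 - (-10)| + |6 - 6| + |-8 - (-17)| + |19 - 1| = 3 + 0 + 9 + 18 = 30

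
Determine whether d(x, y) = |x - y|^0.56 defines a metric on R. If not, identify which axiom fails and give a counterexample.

Yes. With 0 < p = 0.56 ≤ 1, d(x,y) = |x-y|^0.56 is a metric on R. Non-negativity and symmetry are immediate; |x-y|^0.56 = 0 ⟺ |x-y| = 0 ⟺ x = y. For the triangle inequality, the function t ↦ t^0.56 is subadditive on [0,∞) when p ≤ 1, so |x-z|^0.56 ≤ (|x-y| + |y-z|)^0.56 ≤ |x-y|^0.56 + |y-z|^0.56.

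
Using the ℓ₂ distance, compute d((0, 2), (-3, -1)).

(Σ|x_i - y_i|^2)^(1/2) = (|0 - (-3)|^2 + |2 - (-1)|^2)^(1/2)
= (3^2 + 3^2)^(1/2) = (9 + 9)^(1/2) = (18)^(1/2) ≈ 4.2426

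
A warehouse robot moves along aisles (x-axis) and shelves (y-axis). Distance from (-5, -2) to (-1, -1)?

Σ|x_i - y_i| = |-5 - (-1)| + |-2 - (-1)| = 4 + 1 = 5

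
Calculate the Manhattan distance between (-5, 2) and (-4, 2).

Σ|x_i - y_i| = |-5 - (-4)| + |2 - 2| = 1 + 0 = 1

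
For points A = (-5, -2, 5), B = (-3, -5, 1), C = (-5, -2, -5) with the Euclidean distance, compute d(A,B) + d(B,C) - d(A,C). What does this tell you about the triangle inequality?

d(A,B) = √(2² + 3² + 4²) = √29 ≈ 5.3852, d(B,C) = √(2² + 3² + 6²) = √49 = 7, d(A,C) = √(0² + 0² + 10²) = √100 = 10.
d(A,B) + d(B,C) - d(A,C) = 5.3852 + 7 - 10 = 12.3852 - 10 = 2.3852 (to 4 decimal places). This is ≥ 0, so the triangle inequality holds for these points.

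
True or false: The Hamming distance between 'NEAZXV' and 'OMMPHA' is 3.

Differing positions: 1, 2, 3, 4, 5, 6. Hamming distance = 6, so the claim that d_H = 3 is false.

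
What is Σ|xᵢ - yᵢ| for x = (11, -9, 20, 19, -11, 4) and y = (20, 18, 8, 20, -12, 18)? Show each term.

Σ|x_i - y_i| = |11 - 20| + |-9 - 18| + |20 - 8| + |19 - 20| + |-11 - (-12)| + |4 - 18| = 9 + 27 + 12 + 1 + 1 + 14 = 64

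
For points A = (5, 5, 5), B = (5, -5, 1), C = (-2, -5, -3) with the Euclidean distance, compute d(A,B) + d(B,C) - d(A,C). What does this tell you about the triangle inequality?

d(A,B) = √(0² + 10² + 4²) = √116 ≈ 10.7703, d(B,C) = √(7² + 0² + 4²) = √65 ≈ 8.0623, d(A,C) = √(7² + 10² + 8²) = √213 ≈ 14.5945.
d(A,B) + d(B,C) - d(A,C) = 10.7703 + 8.0623 - 14.5945 = 18.8326 - 14.5945 = 4.2381 (to 4 decimal places). This is ≥ 0, so the triangle inequality holds for these points.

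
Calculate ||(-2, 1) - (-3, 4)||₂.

√(Σ(x_i - y_i)²) = √((-2 - (-3))² + (1 - 4)²)
= √(1² + (-3)²) = √(1 + 9) = √10 ≈ 3.1623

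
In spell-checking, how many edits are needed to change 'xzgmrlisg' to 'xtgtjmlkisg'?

Let D[i][j] be the edit distance between the first i characters of 'xzgmrlisg' and the first j characters of 'xtgtjmlkisg', with D[i][0] = i, D[0][j] = j, and D[i][j] = D[i-1][j-1] if the characters match, else 1 + min(D[i-1][j], D[i][j-1], D[i-1][j-1]). Filling the table (rows: prefixes of 'xzgmrlisg', columns: prefixes of 'xtgtjmlkisg'):
     ε  x  t  g  t  j  m  l  k  i  s  g
  ε  0  1  2  3  4  5  6  7  8  9 10 11
  x  1  0  1  2  3  4  5  6  7  8  9 10
  z  2  1  1  2  3  4  5  6  7  8  9 10
  g  3  2  2  1  2  3  4  5  6  7  8  9
  m  4  3  3  2  2  3  3  4  5  6  7  8
  r  5  4  4  3  3  3  4  4  5  6  7  8
  l  6  5  5  4  4  4  4  4  5  6  7  8
  i  7  6  6  5  5  5  5  5  5  5  6  7
  s  8  7  7  6  6  6  6  6  6  6  5  6
  g  9  8  8  7  7  7  7  7  7  7  6  5
The bottom-right entry gives D[9][11] = 5, so no sequence of fewer than 5 edits works. Backtracking through the table gives one optimal edit sequence (5 edits):
  xzgmrlisg → xtgmrlisg (sub z→t @2)
  xtgmrlisg → xtgtmrlisg (ins t @4)
  xtgtmrlisg → xtgtjmrlisg (ins j @5)
  xtgtjmrlisg → xtgtjmllisg (sub r→l @7)
  xtgtjmllisg → xtgtjmlkisg (sub l→k @8)
Edit distance = 5.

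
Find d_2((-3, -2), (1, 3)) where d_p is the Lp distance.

(Σ|x_i - y_i|^2)^(1/2) = (|-3 - 1|^2 + |-2 - 3|^2)^(1/2)
= (4^2 + 5^2)^(1/2) = (16 + 25)^(1/2) = (41)^(1/2) ≈ 6.4031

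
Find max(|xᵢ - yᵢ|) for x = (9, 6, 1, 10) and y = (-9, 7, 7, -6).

max(|x_i - y_i|) = max(|9 - (-9)|, |6 - 7|, |1 - 7|, |10 - (-6)|) = max(18, 1, 6, 16) = 18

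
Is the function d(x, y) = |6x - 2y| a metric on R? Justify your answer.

No. d fails symmetry: d(6, 7) = |6·6 - 2·7| = |22| = 22, but d(7, 6) = |6·7 - 2·6| = |30| = 30. Since 22 ≠ 30, d(x,y) ≠ d(y,x) in general.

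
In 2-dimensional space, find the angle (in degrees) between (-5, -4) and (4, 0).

With u = (-5, -4), v = (4, 0):
u·v = (-5)·4 + (-4)·0 = (-20) + 0 = -20.
|u| = √((-5)² + (-4)²) = √41, |v| = √(4² + 0²) = √16, so |u||v| = √(41·16) = √656.
cos θ = (u·v)/(|u||v|) = -20/√656 ≈ -0.780869
θ = arccos(-0.780869) ≈ 141.34°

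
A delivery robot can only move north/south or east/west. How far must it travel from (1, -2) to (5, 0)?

Σ|x_i - y_i| = |1 - 5| + |-2 - 0| = 4 + 2 = 6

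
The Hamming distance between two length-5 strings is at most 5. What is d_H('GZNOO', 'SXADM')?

Differing positions: 1, 2, 3, 4, 5. Hamming distance = 5. The maximum possible Hamming distance for length-5 strings is 5, so d_H/5 = 5/5 = 1.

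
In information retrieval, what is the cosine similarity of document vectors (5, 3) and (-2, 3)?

With u = (5, 3), v = (-2, 3):
u·v = 5·(-2) + 3·3 = (-10) + 9 = -1.
|u| = √(5² + 3²) = √34, |v| = √((-2)² + 3²) = √13, so |u||v| = √(34·13) = √442.
cos θ = (u·v)/(|u||v|) = -1/√442 ≈ -0.0476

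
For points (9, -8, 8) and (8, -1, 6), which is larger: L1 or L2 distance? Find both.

L1 = |9 - 8| + |-8 - (-1)| + |8 - 6| = 1 + 7 + 2 = 10
L2 = √(1² + 7² + 2²) = √54 ≈ 7.3485
L1 ≥ L2 always (equality iff movement is along one axis); L1 > L2 here.
Ratio L1/L2 = 10/√54 ≈ 1.3608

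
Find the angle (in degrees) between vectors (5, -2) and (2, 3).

With u = (5, -2), v = (2, 3):
u·v = 5·2 + (-2)·3 = 10 + (-6) = 4.
|u| = √(5² + (-2)²) = √29, |v| = √(2² + 3²) = √13, so |u||v| = √(29·13) = √377.
cos θ = (u·v)/(|u||v|) = 4/√377 ≈ 0.20601
θ = arccos(0.20601) ≈ 78.11°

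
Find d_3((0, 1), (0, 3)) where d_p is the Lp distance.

(Σ|x_i - y_i|^3)^(1/3) = (|0 - 0|^3 + |1 - 3|^3)^(1/3)
= (0^3 + 2^3)^(1/3) = (0 + 8)^(1/3) = (8)^(1/3) = 2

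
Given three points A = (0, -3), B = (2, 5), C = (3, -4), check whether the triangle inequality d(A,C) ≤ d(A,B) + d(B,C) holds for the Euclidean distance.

d(A,B) = √(2² + 8²) = √68 ≈ 8.2462, d(B,C) = √(1² + 9²) = √82 ≈ 9.0554, d(A,C) = √(3² + 1²) = √10 ≈ 3.1623.
d(A,C) ≈ 3.1623 ≤ 8.2462 + 9.0554 = 17.3016. Triangle inequality is satisfied.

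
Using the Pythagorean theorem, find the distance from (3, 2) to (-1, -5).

√(Σ(x_i - y_i)²) = √((3 - (-1))² + (2 - (-5))²)
= √(4² + 7²) = √(16 + 49) = √65 ≈ 8.0623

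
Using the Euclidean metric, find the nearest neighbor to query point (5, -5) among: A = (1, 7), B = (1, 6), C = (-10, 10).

Distances: d(A) ≈ 12.6491, d(B) ≈ 11.7047, d(C) ≈ 21.2132. Nearest: B = (1, 6) with distance 11.7047.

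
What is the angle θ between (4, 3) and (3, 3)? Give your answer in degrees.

With u = (4, 3), v = (3, 3):
u·v = 4·3 + 3·3 = 12 + 9 = 21.
|u| = √(4² + 3²) = √25, |v| = √(3² + 3²) = √18, so |u||v| = √(25·18) = √450.
cos θ = (u·v)/(|u||v|) = 21/√450 ≈ 0.989949
θ = arccos(0.989949) ≈ 8.13°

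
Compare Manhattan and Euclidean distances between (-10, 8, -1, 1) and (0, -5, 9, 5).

L1 = |-10 - 0| + |8 - (-5)| + |-1 - 9| + |1 - 5| = 10 + 13 + 10 + 4 = 37
L2 = √(10² + 13² + 10² + 4²) = √385 ≈ 19.6214
L1 ≥ L2 always (equality iff movement is along one axis); L1 > L2 here.
Ratio L1/L2 = 37/√385 ≈ 1.8857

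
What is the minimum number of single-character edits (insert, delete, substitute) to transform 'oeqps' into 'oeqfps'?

Let D[i][j] be the edit distance between the first i characters of 'oeqps' and the first j characters of 'oeqfps', with D[i][0] = i, D[0][j] = j, and D[i][j] = D[i-1][j-1] if the characters match, else 1 + min(D[i-1][j], D[i][j-1], D[i-1][j-1]). Filling the table (rows: prefixes of 'oeqps', columns: prefixes of 'oeqfps'):
     ε  o  e  q  f  p  s
  ε  0  1  2  3  4  5  6
  o  1  0  1  2  3  4  5
  e  2  1  0  1  2  3  4
  q  3  2  1  0  1  2  3
  p  4  3  2  1  1  1  2
  s  5  4  3  2  2  2  1
The bottom-right entry gives D[5][6] = 1, so no sequence of fewer than 1 edit works. Backtracking through the table gives one optimal edit sequence (1 edit):
  oeqps → oeqfps (ins f @4)
Edit distance = 1.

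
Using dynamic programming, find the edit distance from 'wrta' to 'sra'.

Let D[i][j] be the edit distance between the first i characters of 'wrta' and the first j characters of 'sra', with D[i][0] = i, D[0][j] = j, and D[i][j] = D[i-1][j-1] if the characters match, else 1 + min(D[i-1][j], D[i][j-1], D[i-1][j-1]). Filling the table (rows: prefixes of 'wrta', columns: prefixes of 'sra'):
     ε  s  r  a
  ε  0  1  2  3
  w  1  1  2  3
  r  2  2  1  2
  t  3  3  2  2
  a  4  4  3  2
The bottom-right entry gives D[4][3] = 2, so no sequence of fewer than 2 edits works. Backtracking through the table gives one optimal edit sequence (2 edits):
  wrta → srta (sub w→s @1)
  srta → sra (del t @3)
Edit distance = 2.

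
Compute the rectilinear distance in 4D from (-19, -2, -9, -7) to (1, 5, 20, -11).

Σ|x_i - y_i| = |-19 - 1| + |-2 - 5| + |-9 - 20| + |-7 - (-11)| = 20 + 7 + 29 + 4 = 60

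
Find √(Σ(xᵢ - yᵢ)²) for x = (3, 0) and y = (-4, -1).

√(Σ(x_i - y_i)²) = √((3 - (-4))² + (0 - (-1))²)
= √(7² + 1²) = √(49 + 1) = √50 ≈ 7.0711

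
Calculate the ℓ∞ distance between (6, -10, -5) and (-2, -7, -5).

max(|x_i - y_i|) = max(|6 - (-2)|, |-10 - (-7)|, |-5 - (-5)|) = max(8, 3, 0) = 8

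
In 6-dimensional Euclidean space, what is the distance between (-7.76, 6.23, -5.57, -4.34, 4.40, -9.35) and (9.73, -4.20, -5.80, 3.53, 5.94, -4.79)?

√(Σ(x_i - y_i)²) = √((-7.76 - 9.73)² + (6.23 - (-4.2))² + (-5.57 - (-5.8))² + (-4.34 - 3.53)² + (4.4 - 5.94)² + (-9.35 - (-4.79))²)
= √((-17.49)² + 10.43² + 0.23² + (-7.87)² + (-1.54)² + (-4.56)²) = √(305.9001 + 108.7849 + 0.0529 + 61.9369 + 2.3716 + 20.7936) = √499.84 ≈ 22.3571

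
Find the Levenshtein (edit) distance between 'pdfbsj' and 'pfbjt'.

Let D[i][j] be the edit distance between the first i characters of 'pdfbsj' and the first j characters of 'pfbjt', with D[i][0] = i, D[0][j] = j, and D[i][j] = D[i-1][j-1] if the characters match, else 1 + min(D[i-1][j], D[i][j-1], D[i-1][j-1]). Filling the table (rows: prefixes of 'pdfbsj', columns: prefixes of 'pfbjt'):
     ε  p  f  b  j  t
  ε  0  1  2  3  4  5
  p  1  0  1  2  3  4
  d  2  1  1  2  3  4
  f  3  2  1  2  3  4
  b  4  3  2  1  2  3
  s  5  4  3  2  2  3
  j  6  5  4  3  2  3
The bottom-right entry gives D[6][5] = 3, so no sequence of fewer than 3 edits works. Backtracking through the table gives one optimal edit sequence (3 edits):
  pdfbsj → pfbsj (del d @2)
  pfbsj → pfbjj (sub s→j @4)
  pfbjj → pfbjt (sub j→t @5)
Edit distance = 3.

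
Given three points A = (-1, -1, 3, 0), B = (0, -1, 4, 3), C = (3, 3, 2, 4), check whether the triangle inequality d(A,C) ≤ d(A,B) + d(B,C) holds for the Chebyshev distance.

d(A,B) = max(1, 0, 1, 3) = 3, d(B,C) = max(3, 4, 2, 1) = 4, d(A,C) = max(4, 4, 1, 4) = 4.
d(A,C) = 4 ≤ 3 + 4 = 7. Triangle inequality is satisfied.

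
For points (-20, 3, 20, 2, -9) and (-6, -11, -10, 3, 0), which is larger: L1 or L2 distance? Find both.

L1 = |-20 - (-6)| + |3 - (-11)| + |20 - (-10)| + |2 - 3| + |-9 - 0| = 14 + 14 + 30 + 1 + 9 = 68
L2 = √(14² + 14² + 30² + 1² + 9²) = √1374 ≈ 37.0675
L1 ≥ L2 always (equality iff movement is along one axis); L1 > L2 here.
Ratio L1/L2 = 68/√1374 ≈ 1.8345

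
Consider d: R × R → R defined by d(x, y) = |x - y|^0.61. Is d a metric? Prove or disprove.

Yes. With 0 < p = 0.61 ≤ 1, d(x,y) = |x-y|^0.61 is a metric on R. Non-negativity and symmetry are immediate; |x-y|^0.61 = 0 ⟺ |x-y| = 0 ⟺ x = y. For the triangle inequality, the function t ↦ t^0.61 is subadditive on [0,∞) when p ≤ 1, so |x-z|^0.61 ≤ (|x-y| + |y-z|)^0.61 ≤ |x-y|^0.61 + |y-z|^0.61.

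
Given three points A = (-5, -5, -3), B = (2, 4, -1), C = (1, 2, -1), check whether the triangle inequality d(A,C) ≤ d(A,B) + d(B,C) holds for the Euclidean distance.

d(A,B) = √(7² + 9² + 2²) = √134 ≈ 11.5758, d(B,C) = √(1² + 2² + 0²) = √5 ≈ 2.2361, d(A,C) = √(6² + 7² + 2²) = √89 ≈ 9.434.
d(A,C) ≈ 9.434 ≤ 11.5758 + 2.2361 = 13.8119. Triangle inequality is satisfied.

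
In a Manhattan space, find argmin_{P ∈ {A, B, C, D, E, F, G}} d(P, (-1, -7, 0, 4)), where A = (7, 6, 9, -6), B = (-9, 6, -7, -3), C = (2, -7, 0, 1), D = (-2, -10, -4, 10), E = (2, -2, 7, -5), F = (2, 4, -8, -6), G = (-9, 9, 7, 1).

Distances: d(A) = 40, d(B) = 35, d(C) = 6, d(D) = 14, d(E) = 24, d(F) = 32, d(G) = 34. Nearest: C = (2, -7, 0, 1) with distance 6.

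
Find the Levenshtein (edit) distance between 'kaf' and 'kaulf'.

Let D[i][j] be the edit distance between the first i characters of 'kaf' and the first j characters of 'kaulf', with D[i][0] = i, D[0][j] = j, and D[i][j] = D[i-1][j-1] if the characters match, else 1 + min(D[i-1][j], D[i][j-1], D[i-1][j-1]). Filling the table (rows: prefixes of 'kaf', columns: prefixes of 'kaulf'):
     ε  k  a  u  l  f
  ε  0  1  2  3  4  5
  k  1  0  1  2  3  4
  a  2  1  0  1  2  3
  f  3  2  1  1  2  2
The bottom-right entry gives D[3][5] = 2, so no sequence of fewer than 2 edits works. Backtracking through the table gives one optimal edit sequence (2 edits):
  kaf → kauf (ins u @3)
  kauf → kaulf (ins l @4)
Edit distance = 2.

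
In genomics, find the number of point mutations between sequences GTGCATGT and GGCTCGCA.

Differing positions: 2, 3, 4, 5, 6, 7, 8. Hamming distance = 7.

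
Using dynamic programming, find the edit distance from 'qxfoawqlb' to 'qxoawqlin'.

Let D[i][j] be the edit distance between the first i characters of 'qxfoawqlb' and the first j characters of 'qxoawqlin', with D[i][0] = i, D[0][j] = j, and D[i][j] = D[i-1][j-1] if the characters match, else 1 + min(D[i-1][j], D[i][j-1], D[i-1][j-1]). Filling the table (rows: prefixes of 'qxfoawqlb', columns: prefixes of 'qxoawqlin'):
     ε  q  x  o  a  w  q  l  i  n
  ε  0  1  2  3  4  5  6  7  8  9
  q  1  0  1  2  3  4  5  6  7  8
  x  2  1  0  1  2  3  4  5  6  7
  f  3  2  1  1  2  3  4  5  6  7
  o  4  3  2  1  2  3  4  5  6  7
  a  5  4  3  2  1  2  3  4  5  6
  w  6  5  4  3  2  1  2  3  4  5
  q  7  6  5  4  3  2  1  2  3  4
  l  8  7  6  5  4  3  2  1  2  3
  b  9  8  7  6  5  4  3  2  2  3
The bottom-right entry gives D[9][9] = 3, so no sequence of fewer than 3 edits works. Backtracking through the table gives one optimal edit sequence (3 edits):
  qxfoawqlb → qxoawqlb (del f @3)
  qxoawqlb → qxoawqlib (ins i @8)
  qxoawqlib → qxoawqlin (sub b→n @9)
Edit distance = 3.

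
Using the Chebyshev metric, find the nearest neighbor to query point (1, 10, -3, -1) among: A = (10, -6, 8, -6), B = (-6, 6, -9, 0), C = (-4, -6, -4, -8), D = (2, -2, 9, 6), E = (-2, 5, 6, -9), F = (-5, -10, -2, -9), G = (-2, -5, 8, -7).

Distances: d(A) = 16, d(B) = 7, d(C) = 16, d(D) = 12, d(E) = 9, d(F) = 20, d(G) = 15. Nearest: B = (-6, 6, -9, 0) with distance 7.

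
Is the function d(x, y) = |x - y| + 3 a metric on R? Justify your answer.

No. d fails identity of indiscernibles (specifically d(x,x) = 0): d(5, 5) = |5 - 5| + 3 = 0 + 3 = 3 ≠ 0.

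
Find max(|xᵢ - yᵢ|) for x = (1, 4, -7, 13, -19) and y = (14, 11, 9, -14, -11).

max(|x_i - y_i|) = max(|1 - 14|, |4 - 11|, |-7 - 9|, |13 - (-14)|, |-19 - (-11)|) = max(13, 7, 16, 27, 8) = 27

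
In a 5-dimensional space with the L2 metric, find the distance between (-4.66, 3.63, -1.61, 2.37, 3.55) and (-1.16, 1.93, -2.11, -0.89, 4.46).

(Σ|x_i - y_i|^2)^(1/2) = (|-4.66 - (-1.16)|^2 + |3.63 - 1.93|^2 + |-1.61 - (-2.11)|^2 + |2.37 - (-0.89)|^2 + |3.55 - 4.46|^2)^(1/2)
= (3.5^2 + 1.7^2 + 0.5^2 + 3.26^2 + 0.91^2)^(1/2) = (12.25 + 2.89 + 0.25 + 10.6276 + 0.8281)^(1/2) = (26.8457)^(1/2) ≈ 5.1813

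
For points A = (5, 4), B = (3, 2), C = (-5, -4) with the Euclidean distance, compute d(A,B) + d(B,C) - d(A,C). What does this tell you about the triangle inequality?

d(A,B) = √(2² + 2²) = √8 ≈ 2.8284, d(B,C) = √(8² + 6²) = √100 = 10, d(A,C) = √(10² + 8²) = √164 ≈ 12.8062.
d(A,B) + d(B,C) - d(A,C) = 2.8284 + 10 - 12.8062 = 12.8284 - 12.8062 = 0.0222 (to 4 decimal places). This is ≥ 0, so the triangle inequality holds for these points.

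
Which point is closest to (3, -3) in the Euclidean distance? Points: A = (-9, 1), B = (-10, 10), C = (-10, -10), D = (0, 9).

Distances: d(A) ≈ 12.6491, d(B) ≈ 18.3848, d(C) ≈ 14.7648, d(D) ≈ 12.3693. Nearest: D = (0, 9) with distance 12.3693.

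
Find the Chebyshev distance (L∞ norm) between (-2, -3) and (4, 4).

max(|x_i - y_i|) = max(|-2 - 4|, |-3 - 4|) = max(6, 7) = 7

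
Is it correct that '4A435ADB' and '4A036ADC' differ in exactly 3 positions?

Differing positions: 3, 5, 8. Hamming distance = 3, so the claim is true.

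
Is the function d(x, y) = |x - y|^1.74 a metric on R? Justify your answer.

No. d(x,y) = |x-y|^1.74 fails the triangle inequality since p = 1.74 > 1. Counterexample: x = 5, y = 6, z = 14. d(x,z) = |5 - 14|^1.74 = 9^1.74 ≈ 45.749, but d(x,y) + d(y,z) = 1^1.74 + 8^1.74 ≈ 1 + 37.2715 = 38.2715. Since 45.749 > 38.2715, the triangle inequality is violated.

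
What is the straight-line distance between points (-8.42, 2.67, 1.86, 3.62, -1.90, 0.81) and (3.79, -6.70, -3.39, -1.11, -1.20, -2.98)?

√(Σ(x_i - y_i)²) = √((-8.42 - 3.79)² + (2.67 - (-6.7))² + (1.86 - (-3.39))² + (3.62 - (-1.11))² + (-1.9 - (-1.2))² + (0.81 - (-2.98))²)
= √((-12.21)² + 9.37² + 5.25² + 4.73² + (-0.7)² + 3.79²) = √(149.0841 + 87.7969 + 27.5625 + 22.3729 + 0.49 + 14.3641) = √301.6705 ≈ 17.3687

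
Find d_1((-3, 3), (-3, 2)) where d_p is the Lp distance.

Σ|x_i - y_i| = |-3 - (-3)| + |3 - 2| = 0 + 1 = 1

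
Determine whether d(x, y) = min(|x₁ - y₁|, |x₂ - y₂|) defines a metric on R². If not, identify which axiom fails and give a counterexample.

No. d fails identity of indiscernibles: take x = (2, 0) and y = (2, 1). Then d(x,y) = min(|2 - 2|, |0 - 1|) = min(0, 1) = 0, yet x ≠ y.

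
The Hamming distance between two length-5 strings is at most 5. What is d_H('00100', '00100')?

Differing positions: none. Hamming distance = 0. The maximum possible Hamming distance for length-5 strings is 5, so d_H/5 = 0/5 = 0.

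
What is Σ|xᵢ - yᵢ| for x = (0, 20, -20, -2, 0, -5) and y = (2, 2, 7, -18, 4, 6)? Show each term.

Σ|x_i - y_i| = |0 - 2| + |20 - 2| + |-20 - 7| + |-2 - (-18)| + |0 - 4| + |-5 - 6| = 2 + 18 + 27 + 16 + 4 + 11 = 78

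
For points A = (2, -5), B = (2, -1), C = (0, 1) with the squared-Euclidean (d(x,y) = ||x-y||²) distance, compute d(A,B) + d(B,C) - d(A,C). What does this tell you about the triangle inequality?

d(A,B) = 0² + 4² = 16, d(B,C) = 2² + 2² = 8, d(A,C) = 2² + 6² = 40.
d(A,B) + d(B,C) - d(A,C) = 16 + 8 - 40 = 24 - 40 = -16. This is < 0, so the triangle inequality FAILS for these points (squared-Euclidean is not a metric).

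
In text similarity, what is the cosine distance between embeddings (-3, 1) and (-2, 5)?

With u = (-3, 1), v = (-2, 5):
u·v = (-3)·(-2) + 1·5 = 6 + 5 = 11.
|u| = √((-3)² + 1²) = √10, |v| = √((-2)² + 5²) = √29, so |u||v| = √(10·29) = √290.
cos θ = (u·v)/(|u||v|) = 11/√290 ≈ 0.6459
Cosine distance = 1 - cos θ ≈ 1 - 0.6459 = 0.3541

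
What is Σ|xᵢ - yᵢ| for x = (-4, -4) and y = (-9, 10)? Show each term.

Σ|x_i - y_i| = |-4 - (-9)| + |-4 - 10| = 5 + 14 = 19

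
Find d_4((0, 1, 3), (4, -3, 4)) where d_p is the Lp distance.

(Σ|x_i - y_i|^4)^(1/4) = (|0 - 4|^4 + |1 - (-3)|^4 + |3 - 4|^4)^(1/4)
= (4^4 + 4^4 + 1^4)^(1/4) = (256 + 256 + 1)^(1/4) = (513)^(1/4) ≈ 4.7591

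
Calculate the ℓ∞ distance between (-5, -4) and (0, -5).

max(|x_i - y_i|) = max(|-5 - 0|, |-4 - (-5)|) = max(5, 1) = 5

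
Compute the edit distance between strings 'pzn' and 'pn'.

Let D[i][j] be the edit distance between the first i characters of 'pzn' and the first j characters of 'pn', with D[i][0] = i, D[0][j] = j, and D[i][j] = D[i-1][j-1] if the characters match, else 1 + min(D[i-1][j], D[i][j-1], D[i-1][j-1]). Filling the table (rows: prefixes of 'pzn', columns: prefixes of 'pn'):
     ε  p  n
  ε  0  1  2
  p  1  0  1
  z  2  1  1
  n  3  2  1
The bottom-right entry gives D[3][2] = 1, so no sequence of fewer than 1 edit works. Backtracking through the table gives one optimal edit sequence (1 edit):
  pzn → pn (del z @2)
Edit distance = 1.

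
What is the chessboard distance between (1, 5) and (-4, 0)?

max(|x_i - y_i|) = max(|1 - (-4)|, |5 - 0|) = max(5, 5) = 5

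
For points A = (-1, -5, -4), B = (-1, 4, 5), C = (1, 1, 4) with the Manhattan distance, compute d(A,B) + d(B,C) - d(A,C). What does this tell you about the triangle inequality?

d(A,B) = 0 + 9 + 9 = 18, d(B,C) = 2 + 3 + 1 = 6, d(A,C) = 2 + 6 + 8 = 16.
d(A,B) + d(B,C) - d(A,C) = 18 + 6 - 16 = 24 - 16 = 8. This is ≥ 0, so the triangle inequality holds for these points.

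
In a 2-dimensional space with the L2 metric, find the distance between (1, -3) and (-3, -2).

(Σ|x_i - y_i|^2)^(1/2) = (|1 - (-3)|^2 + |-3 - (-2)|^2)^(1/2)
= (4^2 + 1^2)^(1/2) = (16 + 1)^(1/2) = (17)^(1/2) ≈ 4.1231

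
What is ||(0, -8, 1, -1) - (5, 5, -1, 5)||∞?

max(|x_i - y_i|) = max(|0 - 5|, |-8 - 5|, |1 - (-1)|, |-1 - 5|) = max(5, 13, 2, 6) = 13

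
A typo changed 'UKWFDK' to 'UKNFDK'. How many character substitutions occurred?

Differing positions: 3. Hamming distance = 1.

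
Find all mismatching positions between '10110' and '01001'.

Differing positions: 1, 2, 3, 4, 5. Hamming distance = 5.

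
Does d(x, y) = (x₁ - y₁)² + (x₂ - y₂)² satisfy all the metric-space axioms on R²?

No. The squared Euclidean distance fails the triangle inequality. Counterexample: x = (0, 0), y = (3, 1), z = (6, 2). d(x,z) = 6² + 2² = 40, but d(x,y) + d(y,z) = (3² + 1²) + (3² + 1²) = 10 + 10 = 20. Since 40 > 20, the triangle inequality is violated. (Note: √d, the ordinary Euclidean distance, IS a metric.)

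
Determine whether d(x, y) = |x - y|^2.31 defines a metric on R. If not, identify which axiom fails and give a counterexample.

No. d(x,y) = |x-y|^2.31 fails the triangle inequality since p = 2.31 > 1. Counterexample: x = 0, y = 11, z = 15. d(x,z) = |0 - 15|^2.31 = 15^2.31 ≈ 520.9197, but d(x,y) + d(y,z) = 11^2.31 + 4^2.31 ≈ 254.4586 + 24.59 = 279.0486. Since 520.9197 > 279.0486, the triangle inequality is violated.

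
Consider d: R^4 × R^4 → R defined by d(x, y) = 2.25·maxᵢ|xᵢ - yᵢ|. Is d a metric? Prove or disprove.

Yes. The L∞ (Chebyshev) norm induces a metric on R^4, and multiplying a metric by a positive constant 2.25 > 0 preserves all four axioms: non-negativity (2.25·||x-y|| ≥ 0), identity (2.25·||x-y|| = 0 ⟺ ||x-y|| = 0 ⟺ x = y), symmetry (||x-y|| = ||y-x||), and the triangle inequality (2.25·||x-z|| ≤ 2.25·||x-y|| + 2.25·||y-z||). So d is a metric.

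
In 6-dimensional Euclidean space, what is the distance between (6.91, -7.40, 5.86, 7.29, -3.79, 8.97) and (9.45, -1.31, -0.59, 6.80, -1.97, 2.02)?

√(Σ(x_i - y_i)²) = √((6.91 - 9.45)² + (-7.4 - (-1.31))² + (5.86 - (-0.59))² + (7.29 - 6.8)² + (-3.79 - (-1.97))² + (8.97 - 2.02)²)
= √((-2.54)² + (-6.09)² + 6.45² + 0.49² + (-1.82)² + 6.95²) = √(6.4516 + 37.0881 + 41.6025 + 0.2401 + 3.3124 + 48.3025) = √136.9972 ≈ 11.7046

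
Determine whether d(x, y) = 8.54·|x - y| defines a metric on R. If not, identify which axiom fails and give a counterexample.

Yes. Since |x - y| is a metric on R and 8.54 > 0, the positive scalar multiple 8.54·|x - y| is also a metric: scaling by a positive constant preserves non-negativity, identity (d=0 ⟺ |x-y|=0 ⟺ x=y), symmetry, and the triangle inequality.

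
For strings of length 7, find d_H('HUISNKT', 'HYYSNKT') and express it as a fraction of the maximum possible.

Differing positions: 2, 3. Hamming distance = 2. The maximum possible Hamming distance for length-7 strings is 7, so d_H/7 = 2/7 ≈ 0.2857.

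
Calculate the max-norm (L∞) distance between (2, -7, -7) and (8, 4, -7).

max(|x_i - y_i|) = max(|2 - 8|, |-7 - 4|, |-7 - (-7)|) = max(6, 11, 0) = 11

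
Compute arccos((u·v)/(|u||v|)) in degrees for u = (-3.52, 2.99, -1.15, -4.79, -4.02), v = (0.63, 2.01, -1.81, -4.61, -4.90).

With u = (-3.52, 2.99, -1.15, -4.79, -4.02), v = (0.63, 2.01, -1.81, -4.61, -4.90):
u·v = (-3.52)·0.63 + 2.99·2.01 + (-1.15)·(-1.81) + (-4.79)·(-4.61) + (-4.02)·(-4.9) = (-2.2176) + 6.0099 + 2.0815 + 22.0819 + 19.698 = 47.6537.
|u| = √((-3.52)² + 2.99² + (-1.15)² + (-4.79)² + (-4.02)²) = √(12.3904 + 8.9401 + 1.3225 + 22.9441 + 16.1604) = √61.7575, |v| = √(0.63² + 2.01² + (-1.81)² + (-4.61)² + (-4.9)²) = √(0.3969 + 4.0401 + 3.2761 + 21.2521 + 24.01) = √52.9752.
cos θ = (u·v)/(|u||v|) = 47.6537/(√61.7575·√52.9752) ≈ 0.833135
θ = arccos(0.833135) ≈ 33.58°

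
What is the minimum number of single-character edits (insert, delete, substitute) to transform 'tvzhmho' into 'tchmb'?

Let D[i][j] be the edit distance between the first i characters of 'tvzhmho' and the first j characters of 'tchmb', with D[i][0] = i, D[0][j] = j, and D[i][j] = D[i-1][j-1] if the characters match, else 1 + min(D[i-1][j], D[i][j-1], D[i-1][j-1]). Filling the table (rows: prefixes of 'tvzhmho', columns: prefixes of 'tchmb'):
     ε  t  c  h  m  b
  ε  0  1  2  3  4  5
  t  1  0  1  2  3  4
  v  2  1  1  2  3  4
  z  3  2  2  2  3  4
  h  4  3  3  2  3  4
  m  5  4  4  3  2  3
  h  6  5  5  4  3  3
  o  7  6  6  5  4  4
The bottom-right entry gives D[7][5] = 4, so no sequence of fewer than 4 edits works. Backtracking through the table gives one optimal edit sequence (4 edits):
  tvzhmho → tzhmho (del v @2)
  tzhmho → tchmho (sub z→c @2)
  tchmho → tchmo (del h @5)
  tchmo → tchmb (sub o→b @5)
Edit distance = 4.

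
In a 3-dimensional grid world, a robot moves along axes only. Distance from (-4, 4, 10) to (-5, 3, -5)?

Σ|x_i - y_i| = |-4 - (-5)| + |4 - 3| + |10 - (-5)| = 1 + 1 + 15 = 17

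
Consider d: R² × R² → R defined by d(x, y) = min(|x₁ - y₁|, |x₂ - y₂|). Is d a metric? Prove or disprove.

No. d fails identity of indiscernibles: take x = (4, 0) and y = (4, 9). Then d(x,y) = min(|4 - 4|, |0 - 9|) = min(0, 9) = 0, yet x ≠ y.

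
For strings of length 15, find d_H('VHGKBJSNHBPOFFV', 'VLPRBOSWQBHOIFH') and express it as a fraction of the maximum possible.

Differing positions: 2, 3, 4, 6, 8, 9, 11, 13, 15. Hamming distance = 9. The maximum possible Hamming distance for length-15 strings is 15, so d_H/15 = 9/15 = 0.6.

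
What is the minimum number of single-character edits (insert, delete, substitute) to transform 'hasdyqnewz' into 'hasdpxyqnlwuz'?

Let D[i][j] be the edit distance between the first i characters of 'hasdyqnewz' and the first j characters of 'hasdpxyqnlwuz', with D[i][0] = i, D[0][j] = j, and D[i][j] = D[i-1][j-1] if the characters match, else 1 + min(D[i-1][j], D[i][j-1], D[i-1][j-1]). Filling the table (rows: prefixes of 'hasdyqnewz', columns: prefixes of 'hasdpxyqnlwuz'):
     ε  h  a  s  d  p  x  y  q  n  l  w  u  z
  ε  0  1  2  3  4  5  6  7  8  9 10 11 12 13
  h  1  0  1  2  3  4  5  6  7  8  9 10 11 12
  a  2  1  0  1  2  3  4  5  6  7  8  9 10 11
  s  3  2  1  0  1  2  3  4  5  6  7  8  9 10
  d  4  3  2  1  0  1  2  3  4  5  6  7  8  9
  y  5  4  3  2  1  1  2  2  3  4  5  6  7  8
  q  6  5  4  3  2  2  2  3  2  3  4  5  6  7
  n  7  6  5  4  3  3  3  3  3  2  3  4  5  6
  e  8  7  6  5  4  4  4  4  4  3  3  4  5  6
  w  9  8  7  6  5  5  5  5  5  4  4  3  4  5
  z 10  9  8  7  6  6  6  6  6  5  5  4  4  4
The bottom-right entry gives D[10][13] = 4, so no sequence of fewer than 4 edits works. Backtracking through the table gives one optimal edit sequence (4 edits):
  hasdyqnewz → hasdpyqnewz (ins p @5)
  hasdpyqnewz → hasdpxyqnewz (ins x @6)
  hasdpxyqnewz → hasdpxyqnlwz (sub e→l @10)
  hasdpxyqnlwz → hasdpxyqnlwuz (ins u @12)
Edit distance = 4.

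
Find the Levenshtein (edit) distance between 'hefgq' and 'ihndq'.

Let D[i][j] be the edit distance between the first i characters of 'hefgq' and the first j characters of 'ihndq', with D[i][0] = i, D[0][j] = j, and D[i][j] = D[i-1][j-1] if the characters match, else 1 + min(D[i-1][j], D[i][j-1], D[i-1][j-1]). Filling the table (rows: prefixes of 'hefgq', columns: prefixes of 'ihndq'):
     ε  i  h  n  d  q
  ε  0  1  2  3  4  5
  h  1  1  1  2  3  4
  e  2  2  2  2  3  4
  f  3  3  3  3  3  4
  g  4  4  4  4  4  4
  q  5  5  5  5  5  4
The bottom-right entry gives D[5][5] = 4, so no sequence of fewer than 4 edits works. Backtracking through the table gives one optimal edit sequence (4 edits):
  hefgq → iefgq (sub h→i @1)
  iefgq → ihfgq (sub e→h @2)
  ihfgq → ihngq (sub f→n @3)
  ihngq → ihndq (sub g→d @4)
Edit distance = 4.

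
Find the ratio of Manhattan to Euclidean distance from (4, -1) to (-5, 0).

L1 = |4 - (-5)| + |-1 - 0| = 9 + 1 = 10
L2 = √(9² + 1²) = √82 ≈ 9.0554
L1 ≥ L2 always (equality iff movement is along one axis); L1 > L2 here.
Ratio L1/L2 = 10/√82 ≈ 1.1043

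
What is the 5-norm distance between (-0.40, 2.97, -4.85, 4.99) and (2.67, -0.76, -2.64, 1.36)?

(Σ|x_i - y_i|^5)^(1/5) = (|-0.4 - 2.67|^5 + |2.97 - (-0.76)|^5 + |-4.85 - (-2.64)|^5 + |4.99 - 1.36|^5)^(1/5)
= (3.07^5 + 3.73^5 + 2.21^5 + 3.63^5)^(1/5) ≈ (272.7042 + 722.0116 + 52.7183 + 630.2794)^(1/5) = (1677.7135)^(1/5) ≈ 4.4151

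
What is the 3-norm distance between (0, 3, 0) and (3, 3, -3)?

(Σ|x_i - y_i|^3)^(1/3) = (|0 - 3|^3 + |3 - 3|^3 + |0 - (-3)|^3)^(1/3)
= (3^3 + 0^3 + 3^3)^(1/3) = (27 + 0 + 27)^(1/3) = (54)^(1/3) ≈ 3.7798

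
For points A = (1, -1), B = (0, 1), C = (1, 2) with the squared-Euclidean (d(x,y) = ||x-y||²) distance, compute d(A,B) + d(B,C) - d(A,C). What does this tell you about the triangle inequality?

d(A,B) = 1² + 2² = 5, d(B,C) = 1² + 1² = 2, d(A,C) = 0² + 3² = 9.
d(A,B) + d(B,C) - d(A,C) = 5 + 2 - 9 = 7 - 9 = -2. This is < 0, so the triangle inequality FAILS for these points (squared-Euclidean is not a metric).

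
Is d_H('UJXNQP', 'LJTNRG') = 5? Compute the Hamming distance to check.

Differing positions: 1, 3, 5, 6. Hamming distance = 4, so the claim that d_H = 5 is false.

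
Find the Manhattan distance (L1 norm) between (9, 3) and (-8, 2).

Σ|x_i - y_i| = |9 - (-8)| + |3 - 2| = 17 + 1 = 18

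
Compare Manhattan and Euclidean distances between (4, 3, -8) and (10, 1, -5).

L1 = |4 - 10| + |3 - 1| + |-8 - (-5)| = 6 + 2 + 3 = 11
L2 = √(6² + 2² + 3²) = √49 = 7
L1 ≥ L2 always (equality iff movement is along one axis); L1 > L2 here.
Ratio L1/L2 = 11/7 ≈ 1.5714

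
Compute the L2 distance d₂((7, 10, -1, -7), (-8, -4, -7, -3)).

√(Σ(x_i - y_i)²) = √((7 - (-8))² + (10 - (-4))² + (-1 - (-7))² + (-7 - (-3))²)
= √(15² + 14² + 6² + (-4)²) = √(225 + 196 + 36 + 16) = √473 ≈ 21.7486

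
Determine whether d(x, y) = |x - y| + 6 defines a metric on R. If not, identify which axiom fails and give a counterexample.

No. d fails identity of indiscernibles (specifically d(x,x) = 0): d(-2, -2) = |-2 - (-2)| + 6 = 0 + 6 = 6 ≠ 0.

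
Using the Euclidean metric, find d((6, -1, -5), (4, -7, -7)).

√(Σ(x_i - y_i)²) = √((6 - 4)² + (-1 - (-7))² + (-5 - (-7))²)
= √(2² + 6² + 2²) = √(4 + 36 + 4) = √44 ≈ 6.6332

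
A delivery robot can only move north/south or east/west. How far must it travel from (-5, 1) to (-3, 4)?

Σ|x_i - y_i| = |-5 - (-3)| + |1 - 4| = 2 + 3 = 5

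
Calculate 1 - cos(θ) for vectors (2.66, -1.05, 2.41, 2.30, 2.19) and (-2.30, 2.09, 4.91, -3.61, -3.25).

With u = (2.66, -1.05, 2.41, 2.30, 2.19), v = (-2.30, 2.09, 4.91, -3.61, -3.25):
u·v = 2.66·(-2.3) + (-1.05)·2.09 + 2.41·4.91 + 2.3·(-3.61) + 2.19·(-3.25) = (-6.118) + (-2.1945) + 11.8331 + (-8.303) + (-7.1175) = -11.8999.
|u| = √(2.66² + (-1.05)² + 2.41² + 2.3² + 2.19²) = √(7.0756 + 1.1025 + 5.8081 + 5.29 + 4.7961) = √24.0723, |v| = √((-2.3)² + 2.09² + 4.91² + (-3.61)² + (-3.25)²) = √(5.29 + 4.3681 + 24.1081 + 13.0321 + 10.5625) = √57.3608.
cos θ = (u·v)/(|u||v|) = -11.8999/(√24.0723·√57.3608) ≈ -0.3202
Cosine distance = 1 - cos θ ≈ 1 - (-0.3202) = 1.3202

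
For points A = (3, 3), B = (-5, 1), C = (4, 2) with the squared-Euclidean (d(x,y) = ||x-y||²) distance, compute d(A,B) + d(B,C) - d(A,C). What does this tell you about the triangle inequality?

d(A,B) = 8² + 2² = 68, d(B,C) = 9² + 1² = 82, d(A,C) = 1² + 1² = 2.
d(A,B) + d(B,C) - d(A,C) = 68 + 82 - 2 = 150 - 2 = 148. This is ≥ 0, so the triangle inequality holds for these points.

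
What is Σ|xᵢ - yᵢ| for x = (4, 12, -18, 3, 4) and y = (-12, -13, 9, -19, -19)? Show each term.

Σ|x_i - y_i| = |4 - (-12)| + |12 - (-13)| + |-18 - 9| + |3 - (-19)| + |4 - (-19)| = 16 + 25 + 27 + 22 + 23 = 113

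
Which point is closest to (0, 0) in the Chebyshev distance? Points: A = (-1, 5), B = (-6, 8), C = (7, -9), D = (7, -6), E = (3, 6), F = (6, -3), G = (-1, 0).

Distances: d(A) = 5, d(B) = 8, d(C) = 9, d(D) = 7, d(E) = 6, d(F) = 6, d(G) = 1. Nearest: G = (-1, 0) with distance 1.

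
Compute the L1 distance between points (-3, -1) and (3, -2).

Σ|x_i - y_i| = |-3 - 3| + |-1 - (-2)| = 6 + 1 = 7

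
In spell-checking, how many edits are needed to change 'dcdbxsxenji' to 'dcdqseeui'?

Let D[i][j] be the edit distance between the first i characters of 'dcdbxsxenji' and the first j characters of 'dcdqseeui', with D[i][0] = i, D[0][j] = j, and D[i][j] = D[i-1][j-1] if the characters match, else 1 + min(D[i-1][j], D[i][j-1], D[i-1][j-1]). Filling the table (rows: prefixes of 'dcdbxsxenji', columns: prefixes of 'dcdqseeui'):
     ε  d  c  d  q  s  e  e  u  i
  ε  0  1  2  3  4  5  6  7  8  9
  d  1  0  1  2  3  4  5  6  7  8
  c  2  1  0  1  2  3  4  5  6  7
  d  3  2  1  0  1  2  3  4  5  6
  b  4  3  2  1  1  2  3  4  5  6
  x  5  4  3  2  2  2  3  4  5  6
  s  6  5  4  3  3  2  3  4  5  6
  x  7  6  5  4  4  3  3  4  5  6
  e  8  7  6  5  5  4  3  3  4  5
  n  9  8  7  6  6  5  4  4  4  5
  j 10  9  8  7  7  6  5  5  5  5
  i 11 10  9  8  8  7  6  6  6  5
The bottom-right entry gives D[11][9] = 5, so no sequence of fewer than 5 edits works. Backtracking through the table gives one optimal edit sequence (5 edits):
  dcdbxsxenji → dcdxsxenji (del b @4)
  dcdxsxenji → dcdqsxenji (sub x→q @4)
  dcdqsxenji → dcdqsenji (del x @6)
  dcdqsenji → dcdqseeji (sub n→e @7)
  dcdqseeji → dcdqseeui (sub j→u @8)
Edit distance = 5.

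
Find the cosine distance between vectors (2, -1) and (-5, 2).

With u = (2, -1), v = (-5, 2):
u·v = 2·(-5) + (-1)·2 = (-10) + (-2) = -12.
|u| = √(2² + (-1)²) = √5, |v| = √((-5)² + 2²) = √29, so |u||v| = √(5·29) = √145.
cos θ = (u·v)/(|u||v|) = -12/√145 ≈ -0.9965
Cosine distance = 1 - cos θ ≈ 1 - (-0.9965) = 1.9965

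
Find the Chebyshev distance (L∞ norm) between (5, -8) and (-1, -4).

max(|x_i - y_i|) = max(|5 - (-1)|, |-8 - (-4)|) = max(6, 4) = 6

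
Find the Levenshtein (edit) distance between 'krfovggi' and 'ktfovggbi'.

Let D[i][j] be the edit distance between the first i characters of 'krfovggi' and the first j characters of 'ktfovggbi', with D[i][0] = i, D[0][j] = j, and D[i][j] = D[i-1][j-1] if the characters match, else 1 + min(D[i-1][j], D[i][j-1], D[i-1][j-1]). Filling the table (rows: prefixes of 'krfovggi', columns: prefixes of 'ktfovggbi'):
     ε  k  t  f  o  v  g  g  b  i
  ε  0  1  2  3  4  5  6  7  8  9
  k  1  0  1  2  3  4  5  6  7  8
  r  2  1  1  2  3  4  5  6  7  8
  f  3  2  2  1  2  3  4  5  6  7
  o  4  3  3  2  1  2  3  4  5  6
  v  5  4  4  3  2  1  2  3  4  5
  g  6  5  5  4  3  2  1  2  3  4
  g  7  6  6  5  4  3  2  1  2  3
  i  8  7  7  6  5  4  3  2  2  2
The bottom-right entry gives D[8][9] = 2, so no sequence of fewer than 2 edits works. Backtracking through the table gives one optimal edit sequence (2 edits):
  krfovggi → ktfovggi (sub r→t @2)
  ktfovggi → ktfovggbi (ins b @8)
Edit distance = 2.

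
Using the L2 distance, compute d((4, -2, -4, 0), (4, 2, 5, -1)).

(Σ|x_i - y_i|^2)^(1/2) = (|4 - 4|^2 + |-2 - 2|^2 + |-4 - 5|^2 + |0 - (-1)|^2)^(1/2)
= (0^2 + 4^2 + 9^2 + 1^2)^(1/2) = (0 + 16 + 81 + 1)^(1/2) = (98)^(1/2) ≈ 9.8995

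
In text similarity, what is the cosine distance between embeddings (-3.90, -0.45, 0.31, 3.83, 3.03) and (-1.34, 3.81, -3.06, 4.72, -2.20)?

With u = (-3.90, -0.45, 0.31, 3.83, 3.03), v = (-1.34, 3.81, -3.06, 4.72, -2.20):
u·v = (-3.9)·(-1.34) + (-0.45)·3.81 + 0.31·(-3.06) + 3.83·4.72 + 3.03·(-2.2) = 5.226 + (-1.7145) + (-0.9486) + 18.0776 + (-6.666) = 13.9745.
|u| = √((-3.9)² + (-0.45)² + 0.31² + 3.83² + 3.03²) = √(15.21 + 0.2025 + 0.0961 + 14.6689 + 9.1809) = √39.3584, |v| = √((-1.34)² + 3.81² + (-3.06)² + 4.72² + (-2.2)²) = √(1.7956 + 14.5161 + 9.3636 + 22.2784 + 4.84) = √52.7937.
cos θ = (u·v)/(|u||v|) = 13.9745/(√39.3584·√52.7937) ≈ 0.3066
Cosine distance = 1 - cos θ ≈ 1 - 0.3066 = 0.6934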